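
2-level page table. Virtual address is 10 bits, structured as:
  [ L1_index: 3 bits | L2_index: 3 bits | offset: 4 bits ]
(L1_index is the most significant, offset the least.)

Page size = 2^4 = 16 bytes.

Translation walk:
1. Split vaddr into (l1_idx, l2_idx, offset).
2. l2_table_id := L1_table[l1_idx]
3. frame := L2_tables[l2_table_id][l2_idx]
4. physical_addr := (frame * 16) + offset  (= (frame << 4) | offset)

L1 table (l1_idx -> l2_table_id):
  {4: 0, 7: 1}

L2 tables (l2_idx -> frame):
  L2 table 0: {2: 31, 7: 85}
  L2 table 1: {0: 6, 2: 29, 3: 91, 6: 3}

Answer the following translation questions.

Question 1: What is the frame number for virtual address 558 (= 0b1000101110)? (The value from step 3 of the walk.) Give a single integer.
Answer: 31

Derivation:
vaddr = 558: l1_idx=4, l2_idx=2
L1[4] = 0; L2[0][2] = 31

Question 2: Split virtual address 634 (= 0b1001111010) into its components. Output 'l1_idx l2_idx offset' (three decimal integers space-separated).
Answer: 4 7 10

Derivation:
vaddr = 634 = 0b1001111010
  top 3 bits -> l1_idx = 4
  next 3 bits -> l2_idx = 7
  bottom 4 bits -> offset = 10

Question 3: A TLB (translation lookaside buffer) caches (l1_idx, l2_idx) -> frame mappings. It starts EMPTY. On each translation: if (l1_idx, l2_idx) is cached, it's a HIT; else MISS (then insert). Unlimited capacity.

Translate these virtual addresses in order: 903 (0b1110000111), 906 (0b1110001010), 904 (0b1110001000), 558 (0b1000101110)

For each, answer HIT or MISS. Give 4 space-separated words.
vaddr=903: (7,0) not in TLB -> MISS, insert
vaddr=906: (7,0) in TLB -> HIT
vaddr=904: (7,0) in TLB -> HIT
vaddr=558: (4,2) not in TLB -> MISS, insert

Answer: MISS HIT HIT MISS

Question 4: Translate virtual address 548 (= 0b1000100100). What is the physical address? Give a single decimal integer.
vaddr = 548 = 0b1000100100
Split: l1_idx=4, l2_idx=2, offset=4
L1[4] = 0
L2[0][2] = 31
paddr = 31 * 16 + 4 = 500

Answer: 500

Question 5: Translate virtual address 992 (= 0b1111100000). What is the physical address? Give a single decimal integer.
Answer: 48

Derivation:
vaddr = 992 = 0b1111100000
Split: l1_idx=7, l2_idx=6, offset=0
L1[7] = 1
L2[1][6] = 3
paddr = 3 * 16 + 0 = 48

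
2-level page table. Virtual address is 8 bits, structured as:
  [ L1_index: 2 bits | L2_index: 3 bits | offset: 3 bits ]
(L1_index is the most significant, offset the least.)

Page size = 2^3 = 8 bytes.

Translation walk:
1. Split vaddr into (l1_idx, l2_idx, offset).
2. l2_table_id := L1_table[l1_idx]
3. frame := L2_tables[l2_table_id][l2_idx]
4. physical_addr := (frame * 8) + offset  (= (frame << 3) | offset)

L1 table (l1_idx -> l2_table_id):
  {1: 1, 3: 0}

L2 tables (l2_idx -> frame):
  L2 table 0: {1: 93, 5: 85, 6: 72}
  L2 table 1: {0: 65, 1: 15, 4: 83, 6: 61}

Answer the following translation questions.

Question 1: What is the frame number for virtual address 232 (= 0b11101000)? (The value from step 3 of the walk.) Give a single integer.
Answer: 85

Derivation:
vaddr = 232: l1_idx=3, l2_idx=5
L1[3] = 0; L2[0][5] = 85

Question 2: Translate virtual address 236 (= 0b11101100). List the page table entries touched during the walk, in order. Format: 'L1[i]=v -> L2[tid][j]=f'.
vaddr = 236 = 0b11101100
Split: l1_idx=3, l2_idx=5, offset=4

Answer: L1[3]=0 -> L2[0][5]=85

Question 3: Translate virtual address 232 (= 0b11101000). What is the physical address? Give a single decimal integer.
Answer: 680

Derivation:
vaddr = 232 = 0b11101000
Split: l1_idx=3, l2_idx=5, offset=0
L1[3] = 0
L2[0][5] = 85
paddr = 85 * 8 + 0 = 680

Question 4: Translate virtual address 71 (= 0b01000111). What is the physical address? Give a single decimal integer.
Answer: 527

Derivation:
vaddr = 71 = 0b01000111
Split: l1_idx=1, l2_idx=0, offset=7
L1[1] = 1
L2[1][0] = 65
paddr = 65 * 8 + 7 = 527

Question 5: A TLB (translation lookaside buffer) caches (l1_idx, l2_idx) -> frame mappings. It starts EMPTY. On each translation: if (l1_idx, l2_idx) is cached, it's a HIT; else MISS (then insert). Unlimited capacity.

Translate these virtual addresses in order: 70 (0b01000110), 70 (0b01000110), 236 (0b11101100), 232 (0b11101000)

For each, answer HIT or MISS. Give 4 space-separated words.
vaddr=70: (1,0) not in TLB -> MISS, insert
vaddr=70: (1,0) in TLB -> HIT
vaddr=236: (3,5) not in TLB -> MISS, insert
vaddr=232: (3,5) in TLB -> HIT

Answer: MISS HIT MISS HIT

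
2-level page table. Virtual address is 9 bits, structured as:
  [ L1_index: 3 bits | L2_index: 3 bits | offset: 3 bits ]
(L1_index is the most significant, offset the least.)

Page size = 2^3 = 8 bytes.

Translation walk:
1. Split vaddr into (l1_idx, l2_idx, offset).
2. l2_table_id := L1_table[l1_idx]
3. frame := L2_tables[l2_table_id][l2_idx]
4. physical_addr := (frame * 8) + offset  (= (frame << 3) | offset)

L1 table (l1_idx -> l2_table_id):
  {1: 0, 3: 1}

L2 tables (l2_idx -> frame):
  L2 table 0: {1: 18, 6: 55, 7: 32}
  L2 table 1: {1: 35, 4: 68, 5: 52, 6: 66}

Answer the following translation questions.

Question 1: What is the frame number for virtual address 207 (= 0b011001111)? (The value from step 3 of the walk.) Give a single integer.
Answer: 35

Derivation:
vaddr = 207: l1_idx=3, l2_idx=1
L1[3] = 1; L2[1][1] = 35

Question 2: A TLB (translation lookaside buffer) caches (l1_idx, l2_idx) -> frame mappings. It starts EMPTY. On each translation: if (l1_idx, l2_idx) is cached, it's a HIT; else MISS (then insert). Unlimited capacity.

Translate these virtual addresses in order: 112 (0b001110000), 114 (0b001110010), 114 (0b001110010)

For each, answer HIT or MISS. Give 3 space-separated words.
Answer: MISS HIT HIT

Derivation:
vaddr=112: (1,6) not in TLB -> MISS, insert
vaddr=114: (1,6) in TLB -> HIT
vaddr=114: (1,6) in TLB -> HIT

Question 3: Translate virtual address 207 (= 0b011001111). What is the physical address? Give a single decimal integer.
Answer: 287

Derivation:
vaddr = 207 = 0b011001111
Split: l1_idx=3, l2_idx=1, offset=7
L1[3] = 1
L2[1][1] = 35
paddr = 35 * 8 + 7 = 287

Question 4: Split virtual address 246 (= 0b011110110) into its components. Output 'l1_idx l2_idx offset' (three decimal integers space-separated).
Answer: 3 6 6

Derivation:
vaddr = 246 = 0b011110110
  top 3 bits -> l1_idx = 3
  next 3 bits -> l2_idx = 6
  bottom 3 bits -> offset = 6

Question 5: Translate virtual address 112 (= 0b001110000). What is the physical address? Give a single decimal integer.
Answer: 440

Derivation:
vaddr = 112 = 0b001110000
Split: l1_idx=1, l2_idx=6, offset=0
L1[1] = 0
L2[0][6] = 55
paddr = 55 * 8 + 0 = 440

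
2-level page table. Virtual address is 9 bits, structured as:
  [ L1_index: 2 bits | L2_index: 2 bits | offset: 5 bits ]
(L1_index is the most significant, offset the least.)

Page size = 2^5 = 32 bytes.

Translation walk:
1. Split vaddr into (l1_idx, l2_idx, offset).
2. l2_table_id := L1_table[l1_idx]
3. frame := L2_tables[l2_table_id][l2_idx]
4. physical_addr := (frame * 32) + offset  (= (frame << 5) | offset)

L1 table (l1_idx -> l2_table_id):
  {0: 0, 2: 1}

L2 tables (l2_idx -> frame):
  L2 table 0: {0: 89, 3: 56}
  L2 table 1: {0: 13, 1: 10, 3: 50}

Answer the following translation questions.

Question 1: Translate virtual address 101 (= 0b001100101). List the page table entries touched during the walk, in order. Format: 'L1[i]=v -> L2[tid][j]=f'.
Answer: L1[0]=0 -> L2[0][3]=56

Derivation:
vaddr = 101 = 0b001100101
Split: l1_idx=0, l2_idx=3, offset=5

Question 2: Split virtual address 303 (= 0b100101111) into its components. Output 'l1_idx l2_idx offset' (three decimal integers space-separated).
vaddr = 303 = 0b100101111
  top 2 bits -> l1_idx = 2
  next 2 bits -> l2_idx = 1
  bottom 5 bits -> offset = 15

Answer: 2 1 15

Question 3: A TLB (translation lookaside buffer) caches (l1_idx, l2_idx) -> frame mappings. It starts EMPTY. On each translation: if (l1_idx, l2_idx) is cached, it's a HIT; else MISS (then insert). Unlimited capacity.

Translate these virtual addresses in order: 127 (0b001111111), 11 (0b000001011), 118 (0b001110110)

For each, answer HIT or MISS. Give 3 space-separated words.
Answer: MISS MISS HIT

Derivation:
vaddr=127: (0,3) not in TLB -> MISS, insert
vaddr=11: (0,0) not in TLB -> MISS, insert
vaddr=118: (0,3) in TLB -> HIT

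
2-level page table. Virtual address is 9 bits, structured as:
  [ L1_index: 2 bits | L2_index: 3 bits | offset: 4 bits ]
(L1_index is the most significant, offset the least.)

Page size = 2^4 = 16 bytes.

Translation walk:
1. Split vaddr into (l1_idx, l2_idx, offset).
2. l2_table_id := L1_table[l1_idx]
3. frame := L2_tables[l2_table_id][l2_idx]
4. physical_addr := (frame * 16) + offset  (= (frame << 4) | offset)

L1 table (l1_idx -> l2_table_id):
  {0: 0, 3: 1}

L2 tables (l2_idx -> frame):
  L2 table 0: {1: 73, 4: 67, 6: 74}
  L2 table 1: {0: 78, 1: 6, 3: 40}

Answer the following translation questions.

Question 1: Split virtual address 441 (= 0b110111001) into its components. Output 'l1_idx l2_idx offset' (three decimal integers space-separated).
Answer: 3 3 9

Derivation:
vaddr = 441 = 0b110111001
  top 2 bits -> l1_idx = 3
  next 3 bits -> l2_idx = 3
  bottom 4 bits -> offset = 9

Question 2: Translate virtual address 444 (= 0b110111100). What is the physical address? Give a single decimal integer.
Answer: 652

Derivation:
vaddr = 444 = 0b110111100
Split: l1_idx=3, l2_idx=3, offset=12
L1[3] = 1
L2[1][3] = 40
paddr = 40 * 16 + 12 = 652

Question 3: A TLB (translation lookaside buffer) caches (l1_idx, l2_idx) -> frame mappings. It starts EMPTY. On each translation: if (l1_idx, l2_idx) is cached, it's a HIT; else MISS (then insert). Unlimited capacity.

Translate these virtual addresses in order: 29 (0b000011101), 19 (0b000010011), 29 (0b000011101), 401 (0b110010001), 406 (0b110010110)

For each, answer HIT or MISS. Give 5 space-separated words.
Answer: MISS HIT HIT MISS HIT

Derivation:
vaddr=29: (0,1) not in TLB -> MISS, insert
vaddr=19: (0,1) in TLB -> HIT
vaddr=29: (0,1) in TLB -> HIT
vaddr=401: (3,1) not in TLB -> MISS, insert
vaddr=406: (3,1) in TLB -> HIT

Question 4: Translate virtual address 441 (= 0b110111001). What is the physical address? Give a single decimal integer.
Answer: 649

Derivation:
vaddr = 441 = 0b110111001
Split: l1_idx=3, l2_idx=3, offset=9
L1[3] = 1
L2[1][3] = 40
paddr = 40 * 16 + 9 = 649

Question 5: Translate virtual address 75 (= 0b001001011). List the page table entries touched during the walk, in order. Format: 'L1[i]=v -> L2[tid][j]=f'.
vaddr = 75 = 0b001001011
Split: l1_idx=0, l2_idx=4, offset=11

Answer: L1[0]=0 -> L2[0][4]=67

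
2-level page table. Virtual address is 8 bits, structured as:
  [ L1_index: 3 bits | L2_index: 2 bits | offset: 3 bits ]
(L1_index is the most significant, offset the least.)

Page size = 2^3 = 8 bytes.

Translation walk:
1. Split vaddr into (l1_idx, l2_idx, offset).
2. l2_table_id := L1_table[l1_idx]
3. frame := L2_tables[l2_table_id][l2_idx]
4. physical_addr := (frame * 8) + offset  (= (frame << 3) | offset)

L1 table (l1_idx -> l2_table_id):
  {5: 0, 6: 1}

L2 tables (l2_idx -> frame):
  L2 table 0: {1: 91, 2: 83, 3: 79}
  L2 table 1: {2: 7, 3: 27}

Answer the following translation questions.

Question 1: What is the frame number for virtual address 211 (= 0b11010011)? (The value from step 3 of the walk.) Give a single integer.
Answer: 7

Derivation:
vaddr = 211: l1_idx=6, l2_idx=2
L1[6] = 1; L2[1][2] = 7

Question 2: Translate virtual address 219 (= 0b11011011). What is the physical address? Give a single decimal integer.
Answer: 219

Derivation:
vaddr = 219 = 0b11011011
Split: l1_idx=6, l2_idx=3, offset=3
L1[6] = 1
L2[1][3] = 27
paddr = 27 * 8 + 3 = 219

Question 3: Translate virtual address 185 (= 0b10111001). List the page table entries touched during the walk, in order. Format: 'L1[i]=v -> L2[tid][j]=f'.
vaddr = 185 = 0b10111001
Split: l1_idx=5, l2_idx=3, offset=1

Answer: L1[5]=0 -> L2[0][3]=79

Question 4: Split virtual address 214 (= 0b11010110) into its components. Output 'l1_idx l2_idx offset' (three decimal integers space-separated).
vaddr = 214 = 0b11010110
  top 3 bits -> l1_idx = 6
  next 2 bits -> l2_idx = 2
  bottom 3 bits -> offset = 6

Answer: 6 2 6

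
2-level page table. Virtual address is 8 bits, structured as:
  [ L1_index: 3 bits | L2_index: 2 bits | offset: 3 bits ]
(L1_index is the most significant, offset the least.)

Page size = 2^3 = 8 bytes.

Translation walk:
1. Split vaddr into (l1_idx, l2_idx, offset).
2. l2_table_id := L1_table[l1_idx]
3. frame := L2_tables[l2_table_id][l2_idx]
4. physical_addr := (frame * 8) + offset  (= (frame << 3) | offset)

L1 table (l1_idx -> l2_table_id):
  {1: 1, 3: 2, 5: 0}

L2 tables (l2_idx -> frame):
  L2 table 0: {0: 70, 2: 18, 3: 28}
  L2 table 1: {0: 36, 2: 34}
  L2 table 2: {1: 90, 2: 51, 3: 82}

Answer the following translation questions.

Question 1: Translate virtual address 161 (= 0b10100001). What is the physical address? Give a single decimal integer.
vaddr = 161 = 0b10100001
Split: l1_idx=5, l2_idx=0, offset=1
L1[5] = 0
L2[0][0] = 70
paddr = 70 * 8 + 1 = 561

Answer: 561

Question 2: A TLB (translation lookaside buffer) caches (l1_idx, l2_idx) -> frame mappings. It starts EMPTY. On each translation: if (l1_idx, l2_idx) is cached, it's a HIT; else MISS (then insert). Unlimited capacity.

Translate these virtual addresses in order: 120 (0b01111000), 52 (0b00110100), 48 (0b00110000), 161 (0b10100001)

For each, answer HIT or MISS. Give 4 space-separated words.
vaddr=120: (3,3) not in TLB -> MISS, insert
vaddr=52: (1,2) not in TLB -> MISS, insert
vaddr=48: (1,2) in TLB -> HIT
vaddr=161: (5,0) not in TLB -> MISS, insert

Answer: MISS MISS HIT MISS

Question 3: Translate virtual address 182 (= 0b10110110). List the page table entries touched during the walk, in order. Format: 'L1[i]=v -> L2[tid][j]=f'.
vaddr = 182 = 0b10110110
Split: l1_idx=5, l2_idx=2, offset=6

Answer: L1[5]=0 -> L2[0][2]=18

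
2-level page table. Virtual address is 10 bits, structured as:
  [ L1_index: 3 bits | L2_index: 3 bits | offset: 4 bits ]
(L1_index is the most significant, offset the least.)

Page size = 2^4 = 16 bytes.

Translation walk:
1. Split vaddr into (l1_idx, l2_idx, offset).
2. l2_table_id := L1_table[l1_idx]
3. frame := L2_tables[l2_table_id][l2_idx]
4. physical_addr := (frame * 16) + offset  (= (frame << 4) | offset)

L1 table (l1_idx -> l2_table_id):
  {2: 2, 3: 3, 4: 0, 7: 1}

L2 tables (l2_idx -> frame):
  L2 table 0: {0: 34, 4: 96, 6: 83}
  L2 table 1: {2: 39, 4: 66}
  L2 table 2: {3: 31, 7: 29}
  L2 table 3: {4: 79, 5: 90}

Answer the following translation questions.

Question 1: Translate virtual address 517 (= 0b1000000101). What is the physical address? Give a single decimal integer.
Answer: 549

Derivation:
vaddr = 517 = 0b1000000101
Split: l1_idx=4, l2_idx=0, offset=5
L1[4] = 0
L2[0][0] = 34
paddr = 34 * 16 + 5 = 549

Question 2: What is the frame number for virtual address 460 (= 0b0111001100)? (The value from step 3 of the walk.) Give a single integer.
vaddr = 460: l1_idx=3, l2_idx=4
L1[3] = 3; L2[3][4] = 79

Answer: 79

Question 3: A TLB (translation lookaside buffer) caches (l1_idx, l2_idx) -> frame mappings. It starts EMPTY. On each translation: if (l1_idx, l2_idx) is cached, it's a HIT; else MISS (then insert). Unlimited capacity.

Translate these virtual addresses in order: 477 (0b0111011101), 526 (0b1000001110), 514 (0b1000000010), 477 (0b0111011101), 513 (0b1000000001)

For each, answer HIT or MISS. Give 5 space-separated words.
vaddr=477: (3,5) not in TLB -> MISS, insert
vaddr=526: (4,0) not in TLB -> MISS, insert
vaddr=514: (4,0) in TLB -> HIT
vaddr=477: (3,5) in TLB -> HIT
vaddr=513: (4,0) in TLB -> HIT

Answer: MISS MISS HIT HIT HIT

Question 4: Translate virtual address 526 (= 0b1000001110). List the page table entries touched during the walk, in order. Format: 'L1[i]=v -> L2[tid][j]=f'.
vaddr = 526 = 0b1000001110
Split: l1_idx=4, l2_idx=0, offset=14

Answer: L1[4]=0 -> L2[0][0]=34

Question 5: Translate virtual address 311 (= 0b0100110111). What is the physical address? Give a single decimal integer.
vaddr = 311 = 0b0100110111
Split: l1_idx=2, l2_idx=3, offset=7
L1[2] = 2
L2[2][3] = 31
paddr = 31 * 16 + 7 = 503

Answer: 503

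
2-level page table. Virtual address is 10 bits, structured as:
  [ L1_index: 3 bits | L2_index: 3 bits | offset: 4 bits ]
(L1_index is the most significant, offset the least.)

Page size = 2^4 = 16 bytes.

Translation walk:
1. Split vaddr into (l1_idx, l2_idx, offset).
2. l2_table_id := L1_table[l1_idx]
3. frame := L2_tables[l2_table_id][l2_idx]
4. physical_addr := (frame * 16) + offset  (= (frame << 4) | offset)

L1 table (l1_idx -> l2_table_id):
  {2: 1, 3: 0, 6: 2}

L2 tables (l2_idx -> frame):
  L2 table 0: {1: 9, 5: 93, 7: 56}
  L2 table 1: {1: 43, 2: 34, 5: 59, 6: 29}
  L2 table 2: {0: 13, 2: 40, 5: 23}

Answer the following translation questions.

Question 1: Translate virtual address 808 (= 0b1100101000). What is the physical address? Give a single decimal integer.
Answer: 648

Derivation:
vaddr = 808 = 0b1100101000
Split: l1_idx=6, l2_idx=2, offset=8
L1[6] = 2
L2[2][2] = 40
paddr = 40 * 16 + 8 = 648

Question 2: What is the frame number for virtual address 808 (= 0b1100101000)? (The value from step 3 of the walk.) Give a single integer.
vaddr = 808: l1_idx=6, l2_idx=2
L1[6] = 2; L2[2][2] = 40

Answer: 40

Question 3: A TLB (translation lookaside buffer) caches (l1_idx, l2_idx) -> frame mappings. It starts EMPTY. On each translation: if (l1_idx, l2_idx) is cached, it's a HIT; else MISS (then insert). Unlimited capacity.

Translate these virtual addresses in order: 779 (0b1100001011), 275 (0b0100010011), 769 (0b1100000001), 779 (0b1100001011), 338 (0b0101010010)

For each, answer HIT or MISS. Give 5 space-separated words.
vaddr=779: (6,0) not in TLB -> MISS, insert
vaddr=275: (2,1) not in TLB -> MISS, insert
vaddr=769: (6,0) in TLB -> HIT
vaddr=779: (6,0) in TLB -> HIT
vaddr=338: (2,5) not in TLB -> MISS, insert

Answer: MISS MISS HIT HIT MISS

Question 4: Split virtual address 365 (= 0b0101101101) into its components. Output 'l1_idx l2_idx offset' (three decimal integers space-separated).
Answer: 2 6 13

Derivation:
vaddr = 365 = 0b0101101101
  top 3 bits -> l1_idx = 2
  next 3 bits -> l2_idx = 6
  bottom 4 bits -> offset = 13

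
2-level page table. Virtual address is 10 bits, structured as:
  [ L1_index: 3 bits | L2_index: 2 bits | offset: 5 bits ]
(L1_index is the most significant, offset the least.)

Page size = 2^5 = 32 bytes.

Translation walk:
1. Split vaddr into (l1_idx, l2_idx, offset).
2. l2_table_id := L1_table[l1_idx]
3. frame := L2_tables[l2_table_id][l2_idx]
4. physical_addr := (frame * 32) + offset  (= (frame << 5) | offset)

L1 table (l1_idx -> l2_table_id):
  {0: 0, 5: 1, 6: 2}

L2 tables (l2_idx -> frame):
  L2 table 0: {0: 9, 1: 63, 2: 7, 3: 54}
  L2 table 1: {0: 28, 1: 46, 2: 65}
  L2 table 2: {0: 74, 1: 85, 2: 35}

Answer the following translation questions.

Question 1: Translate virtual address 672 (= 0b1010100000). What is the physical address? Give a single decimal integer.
Answer: 1472

Derivation:
vaddr = 672 = 0b1010100000
Split: l1_idx=5, l2_idx=1, offset=0
L1[5] = 1
L2[1][1] = 46
paddr = 46 * 32 + 0 = 1472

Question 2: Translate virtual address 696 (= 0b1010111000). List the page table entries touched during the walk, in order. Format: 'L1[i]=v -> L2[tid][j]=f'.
Answer: L1[5]=1 -> L2[1][1]=46

Derivation:
vaddr = 696 = 0b1010111000
Split: l1_idx=5, l2_idx=1, offset=24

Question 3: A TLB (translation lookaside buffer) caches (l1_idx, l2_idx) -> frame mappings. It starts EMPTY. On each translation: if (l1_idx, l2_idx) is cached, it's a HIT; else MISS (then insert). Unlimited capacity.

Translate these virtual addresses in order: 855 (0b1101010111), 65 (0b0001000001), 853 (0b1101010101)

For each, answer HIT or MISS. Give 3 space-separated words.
vaddr=855: (6,2) not in TLB -> MISS, insert
vaddr=65: (0,2) not in TLB -> MISS, insert
vaddr=853: (6,2) in TLB -> HIT

Answer: MISS MISS HIT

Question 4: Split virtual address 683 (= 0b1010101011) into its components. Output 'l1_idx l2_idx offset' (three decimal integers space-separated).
Answer: 5 1 11

Derivation:
vaddr = 683 = 0b1010101011
  top 3 bits -> l1_idx = 5
  next 2 bits -> l2_idx = 1
  bottom 5 bits -> offset = 11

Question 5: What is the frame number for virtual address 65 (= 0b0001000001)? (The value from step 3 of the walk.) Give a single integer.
Answer: 7

Derivation:
vaddr = 65: l1_idx=0, l2_idx=2
L1[0] = 0; L2[0][2] = 7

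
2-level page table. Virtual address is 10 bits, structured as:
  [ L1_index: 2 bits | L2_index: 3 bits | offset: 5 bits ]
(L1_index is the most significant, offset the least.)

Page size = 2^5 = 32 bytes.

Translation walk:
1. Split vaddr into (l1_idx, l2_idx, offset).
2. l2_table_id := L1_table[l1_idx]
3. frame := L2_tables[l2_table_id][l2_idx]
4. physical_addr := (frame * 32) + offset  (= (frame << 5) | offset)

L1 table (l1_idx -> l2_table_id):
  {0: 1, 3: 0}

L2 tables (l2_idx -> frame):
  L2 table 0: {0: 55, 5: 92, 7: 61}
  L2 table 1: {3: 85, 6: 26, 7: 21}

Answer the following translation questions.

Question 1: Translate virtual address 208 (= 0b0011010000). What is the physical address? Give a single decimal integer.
Answer: 848

Derivation:
vaddr = 208 = 0b0011010000
Split: l1_idx=0, l2_idx=6, offset=16
L1[0] = 1
L2[1][6] = 26
paddr = 26 * 32 + 16 = 848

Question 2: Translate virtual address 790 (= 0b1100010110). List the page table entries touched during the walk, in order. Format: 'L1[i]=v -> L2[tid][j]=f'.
Answer: L1[3]=0 -> L2[0][0]=55

Derivation:
vaddr = 790 = 0b1100010110
Split: l1_idx=3, l2_idx=0, offset=22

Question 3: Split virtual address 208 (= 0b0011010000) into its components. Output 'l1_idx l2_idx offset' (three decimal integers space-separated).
Answer: 0 6 16

Derivation:
vaddr = 208 = 0b0011010000
  top 2 bits -> l1_idx = 0
  next 3 bits -> l2_idx = 6
  bottom 5 bits -> offset = 16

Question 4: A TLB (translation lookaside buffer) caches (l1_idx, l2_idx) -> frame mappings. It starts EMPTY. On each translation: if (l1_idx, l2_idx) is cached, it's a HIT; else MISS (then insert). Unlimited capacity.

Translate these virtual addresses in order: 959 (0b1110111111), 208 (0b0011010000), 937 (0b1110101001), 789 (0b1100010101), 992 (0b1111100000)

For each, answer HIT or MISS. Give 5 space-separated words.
vaddr=959: (3,5) not in TLB -> MISS, insert
vaddr=208: (0,6) not in TLB -> MISS, insert
vaddr=937: (3,5) in TLB -> HIT
vaddr=789: (3,0) not in TLB -> MISS, insert
vaddr=992: (3,7) not in TLB -> MISS, insert

Answer: MISS MISS HIT MISS MISS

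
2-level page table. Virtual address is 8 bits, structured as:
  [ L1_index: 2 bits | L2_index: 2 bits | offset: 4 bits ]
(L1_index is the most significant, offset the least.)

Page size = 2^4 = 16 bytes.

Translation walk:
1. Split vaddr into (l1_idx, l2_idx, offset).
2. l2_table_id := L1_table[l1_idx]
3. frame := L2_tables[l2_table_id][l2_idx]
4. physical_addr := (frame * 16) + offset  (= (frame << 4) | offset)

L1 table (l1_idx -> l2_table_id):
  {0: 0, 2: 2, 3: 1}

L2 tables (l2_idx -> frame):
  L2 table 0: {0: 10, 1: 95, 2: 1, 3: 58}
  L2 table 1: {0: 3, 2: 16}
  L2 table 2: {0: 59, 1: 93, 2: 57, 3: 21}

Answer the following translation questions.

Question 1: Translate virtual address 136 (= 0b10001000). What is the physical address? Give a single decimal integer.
vaddr = 136 = 0b10001000
Split: l1_idx=2, l2_idx=0, offset=8
L1[2] = 2
L2[2][0] = 59
paddr = 59 * 16 + 8 = 952

Answer: 952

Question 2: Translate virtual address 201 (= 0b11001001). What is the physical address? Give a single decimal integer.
vaddr = 201 = 0b11001001
Split: l1_idx=3, l2_idx=0, offset=9
L1[3] = 1
L2[1][0] = 3
paddr = 3 * 16 + 9 = 57

Answer: 57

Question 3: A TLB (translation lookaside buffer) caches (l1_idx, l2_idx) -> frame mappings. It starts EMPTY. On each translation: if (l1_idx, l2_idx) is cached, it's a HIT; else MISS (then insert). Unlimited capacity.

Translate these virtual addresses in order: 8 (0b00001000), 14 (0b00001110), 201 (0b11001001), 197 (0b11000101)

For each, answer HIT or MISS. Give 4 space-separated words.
vaddr=8: (0,0) not in TLB -> MISS, insert
vaddr=14: (0,0) in TLB -> HIT
vaddr=201: (3,0) not in TLB -> MISS, insert
vaddr=197: (3,0) in TLB -> HIT

Answer: MISS HIT MISS HIT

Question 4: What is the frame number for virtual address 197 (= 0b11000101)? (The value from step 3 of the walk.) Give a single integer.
Answer: 3

Derivation:
vaddr = 197: l1_idx=3, l2_idx=0
L1[3] = 1; L2[1][0] = 3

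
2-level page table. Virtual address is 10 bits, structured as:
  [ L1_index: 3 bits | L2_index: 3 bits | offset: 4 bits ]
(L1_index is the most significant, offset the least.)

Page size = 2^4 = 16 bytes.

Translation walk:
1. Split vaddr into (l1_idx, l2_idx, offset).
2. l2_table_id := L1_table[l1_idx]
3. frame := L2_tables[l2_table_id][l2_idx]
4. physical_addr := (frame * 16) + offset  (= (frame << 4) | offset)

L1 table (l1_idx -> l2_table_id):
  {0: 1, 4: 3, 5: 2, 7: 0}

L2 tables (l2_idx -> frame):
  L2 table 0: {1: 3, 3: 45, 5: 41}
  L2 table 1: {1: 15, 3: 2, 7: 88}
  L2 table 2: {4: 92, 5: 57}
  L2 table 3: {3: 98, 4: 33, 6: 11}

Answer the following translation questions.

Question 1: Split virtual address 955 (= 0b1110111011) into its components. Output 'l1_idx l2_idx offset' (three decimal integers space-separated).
Answer: 7 3 11

Derivation:
vaddr = 955 = 0b1110111011
  top 3 bits -> l1_idx = 7
  next 3 bits -> l2_idx = 3
  bottom 4 bits -> offset = 11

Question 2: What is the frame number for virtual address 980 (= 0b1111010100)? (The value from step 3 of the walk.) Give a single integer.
vaddr = 980: l1_idx=7, l2_idx=5
L1[7] = 0; L2[0][5] = 41

Answer: 41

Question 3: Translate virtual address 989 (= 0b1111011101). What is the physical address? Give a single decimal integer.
Answer: 669

Derivation:
vaddr = 989 = 0b1111011101
Split: l1_idx=7, l2_idx=5, offset=13
L1[7] = 0
L2[0][5] = 41
paddr = 41 * 16 + 13 = 669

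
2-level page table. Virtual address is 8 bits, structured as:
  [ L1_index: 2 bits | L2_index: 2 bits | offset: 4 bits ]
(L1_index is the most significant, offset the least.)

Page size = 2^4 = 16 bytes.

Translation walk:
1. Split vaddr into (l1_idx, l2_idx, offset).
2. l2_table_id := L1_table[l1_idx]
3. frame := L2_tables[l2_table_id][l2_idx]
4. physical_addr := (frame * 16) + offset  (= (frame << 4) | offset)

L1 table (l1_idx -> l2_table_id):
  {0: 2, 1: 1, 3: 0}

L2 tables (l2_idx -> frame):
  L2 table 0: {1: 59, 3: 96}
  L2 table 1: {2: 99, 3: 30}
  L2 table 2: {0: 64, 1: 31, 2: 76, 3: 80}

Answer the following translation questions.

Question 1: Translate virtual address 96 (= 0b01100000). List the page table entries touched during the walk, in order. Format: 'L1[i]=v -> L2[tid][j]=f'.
Answer: L1[1]=1 -> L2[1][2]=99

Derivation:
vaddr = 96 = 0b01100000
Split: l1_idx=1, l2_idx=2, offset=0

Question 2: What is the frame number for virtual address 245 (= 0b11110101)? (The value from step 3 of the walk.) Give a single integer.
vaddr = 245: l1_idx=3, l2_idx=3
L1[3] = 0; L2[0][3] = 96

Answer: 96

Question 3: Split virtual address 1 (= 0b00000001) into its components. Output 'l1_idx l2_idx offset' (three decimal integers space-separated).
Answer: 0 0 1

Derivation:
vaddr = 1 = 0b00000001
  top 2 bits -> l1_idx = 0
  next 2 bits -> l2_idx = 0
  bottom 4 bits -> offset = 1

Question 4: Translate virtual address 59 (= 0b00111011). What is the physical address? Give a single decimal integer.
vaddr = 59 = 0b00111011
Split: l1_idx=0, l2_idx=3, offset=11
L1[0] = 2
L2[2][3] = 80
paddr = 80 * 16 + 11 = 1291

Answer: 1291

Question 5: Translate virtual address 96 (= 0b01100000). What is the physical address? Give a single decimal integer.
vaddr = 96 = 0b01100000
Split: l1_idx=1, l2_idx=2, offset=0
L1[1] = 1
L2[1][2] = 99
paddr = 99 * 16 + 0 = 1584

Answer: 1584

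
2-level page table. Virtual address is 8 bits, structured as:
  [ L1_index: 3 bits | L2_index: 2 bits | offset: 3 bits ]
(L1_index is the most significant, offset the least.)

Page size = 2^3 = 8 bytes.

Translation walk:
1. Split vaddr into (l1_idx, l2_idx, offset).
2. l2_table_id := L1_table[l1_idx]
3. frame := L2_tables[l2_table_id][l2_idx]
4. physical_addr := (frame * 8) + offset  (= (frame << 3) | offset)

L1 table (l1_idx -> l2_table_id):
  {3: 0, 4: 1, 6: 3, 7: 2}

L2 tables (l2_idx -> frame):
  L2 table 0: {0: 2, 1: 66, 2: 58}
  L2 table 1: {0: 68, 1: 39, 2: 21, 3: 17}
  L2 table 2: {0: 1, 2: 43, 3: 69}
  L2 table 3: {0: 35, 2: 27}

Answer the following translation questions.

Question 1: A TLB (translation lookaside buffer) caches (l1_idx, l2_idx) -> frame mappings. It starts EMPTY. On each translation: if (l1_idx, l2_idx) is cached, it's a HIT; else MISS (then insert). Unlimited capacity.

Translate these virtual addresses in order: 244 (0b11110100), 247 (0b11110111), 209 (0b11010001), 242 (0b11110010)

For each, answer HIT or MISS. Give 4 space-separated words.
Answer: MISS HIT MISS HIT

Derivation:
vaddr=244: (7,2) not in TLB -> MISS, insert
vaddr=247: (7,2) in TLB -> HIT
vaddr=209: (6,2) not in TLB -> MISS, insert
vaddr=242: (7,2) in TLB -> HIT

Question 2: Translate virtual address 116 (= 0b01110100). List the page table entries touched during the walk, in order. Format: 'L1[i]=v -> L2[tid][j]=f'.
vaddr = 116 = 0b01110100
Split: l1_idx=3, l2_idx=2, offset=4

Answer: L1[3]=0 -> L2[0][2]=58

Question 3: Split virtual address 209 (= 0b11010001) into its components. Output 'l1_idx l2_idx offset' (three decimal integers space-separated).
Answer: 6 2 1

Derivation:
vaddr = 209 = 0b11010001
  top 3 bits -> l1_idx = 6
  next 2 bits -> l2_idx = 2
  bottom 3 bits -> offset = 1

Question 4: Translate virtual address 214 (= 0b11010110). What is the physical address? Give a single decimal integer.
vaddr = 214 = 0b11010110
Split: l1_idx=6, l2_idx=2, offset=6
L1[6] = 3
L2[3][2] = 27
paddr = 27 * 8 + 6 = 222

Answer: 222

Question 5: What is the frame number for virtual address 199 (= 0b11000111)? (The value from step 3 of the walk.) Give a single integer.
vaddr = 199: l1_idx=6, l2_idx=0
L1[6] = 3; L2[3][0] = 35

Answer: 35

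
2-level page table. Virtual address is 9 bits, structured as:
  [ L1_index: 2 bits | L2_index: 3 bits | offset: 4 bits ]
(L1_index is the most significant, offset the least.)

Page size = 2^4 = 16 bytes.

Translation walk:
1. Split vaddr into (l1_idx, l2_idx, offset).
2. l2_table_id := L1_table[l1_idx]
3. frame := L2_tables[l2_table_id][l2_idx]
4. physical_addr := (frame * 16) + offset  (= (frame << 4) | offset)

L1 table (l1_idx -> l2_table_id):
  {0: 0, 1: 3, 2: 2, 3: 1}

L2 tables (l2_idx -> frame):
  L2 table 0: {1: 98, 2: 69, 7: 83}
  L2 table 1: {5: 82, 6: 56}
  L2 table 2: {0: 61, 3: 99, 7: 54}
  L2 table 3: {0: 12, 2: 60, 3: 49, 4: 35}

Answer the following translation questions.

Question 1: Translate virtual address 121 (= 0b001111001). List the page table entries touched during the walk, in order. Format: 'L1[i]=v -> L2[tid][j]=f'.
vaddr = 121 = 0b001111001
Split: l1_idx=0, l2_idx=7, offset=9

Answer: L1[0]=0 -> L2[0][7]=83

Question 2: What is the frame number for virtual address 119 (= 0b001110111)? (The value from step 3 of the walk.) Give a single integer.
vaddr = 119: l1_idx=0, l2_idx=7
L1[0] = 0; L2[0][7] = 83

Answer: 83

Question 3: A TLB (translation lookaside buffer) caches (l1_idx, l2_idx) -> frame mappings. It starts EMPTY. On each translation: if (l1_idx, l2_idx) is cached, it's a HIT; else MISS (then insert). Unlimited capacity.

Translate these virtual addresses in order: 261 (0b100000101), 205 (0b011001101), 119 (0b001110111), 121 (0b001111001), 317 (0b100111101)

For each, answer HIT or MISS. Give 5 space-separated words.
vaddr=261: (2,0) not in TLB -> MISS, insert
vaddr=205: (1,4) not in TLB -> MISS, insert
vaddr=119: (0,7) not in TLB -> MISS, insert
vaddr=121: (0,7) in TLB -> HIT
vaddr=317: (2,3) not in TLB -> MISS, insert

Answer: MISS MISS MISS HIT MISS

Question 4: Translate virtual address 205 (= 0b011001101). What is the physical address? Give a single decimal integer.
Answer: 573

Derivation:
vaddr = 205 = 0b011001101
Split: l1_idx=1, l2_idx=4, offset=13
L1[1] = 3
L2[3][4] = 35
paddr = 35 * 16 + 13 = 573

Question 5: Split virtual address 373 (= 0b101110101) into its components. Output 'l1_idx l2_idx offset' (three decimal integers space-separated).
Answer: 2 7 5

Derivation:
vaddr = 373 = 0b101110101
  top 2 bits -> l1_idx = 2
  next 3 bits -> l2_idx = 7
  bottom 4 bits -> offset = 5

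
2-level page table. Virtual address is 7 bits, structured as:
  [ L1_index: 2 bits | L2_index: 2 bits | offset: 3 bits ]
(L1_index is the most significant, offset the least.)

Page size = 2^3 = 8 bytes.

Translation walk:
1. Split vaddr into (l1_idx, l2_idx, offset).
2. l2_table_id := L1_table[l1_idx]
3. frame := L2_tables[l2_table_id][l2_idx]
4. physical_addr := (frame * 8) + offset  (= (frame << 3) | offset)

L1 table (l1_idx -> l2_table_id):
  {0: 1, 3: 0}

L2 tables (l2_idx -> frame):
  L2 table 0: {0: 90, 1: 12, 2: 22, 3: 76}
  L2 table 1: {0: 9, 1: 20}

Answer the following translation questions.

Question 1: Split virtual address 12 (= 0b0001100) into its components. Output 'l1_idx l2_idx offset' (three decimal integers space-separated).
vaddr = 12 = 0b0001100
  top 2 bits -> l1_idx = 0
  next 2 bits -> l2_idx = 1
  bottom 3 bits -> offset = 4

Answer: 0 1 4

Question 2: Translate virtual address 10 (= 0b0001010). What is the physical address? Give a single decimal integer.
vaddr = 10 = 0b0001010
Split: l1_idx=0, l2_idx=1, offset=2
L1[0] = 1
L2[1][1] = 20
paddr = 20 * 8 + 2 = 162

Answer: 162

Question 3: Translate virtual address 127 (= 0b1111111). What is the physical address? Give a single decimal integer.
vaddr = 127 = 0b1111111
Split: l1_idx=3, l2_idx=3, offset=7
L1[3] = 0
L2[0][3] = 76
paddr = 76 * 8 + 7 = 615

Answer: 615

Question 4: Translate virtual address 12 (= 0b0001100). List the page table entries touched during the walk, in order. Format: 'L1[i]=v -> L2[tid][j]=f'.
vaddr = 12 = 0b0001100
Split: l1_idx=0, l2_idx=1, offset=4

Answer: L1[0]=1 -> L2[1][1]=20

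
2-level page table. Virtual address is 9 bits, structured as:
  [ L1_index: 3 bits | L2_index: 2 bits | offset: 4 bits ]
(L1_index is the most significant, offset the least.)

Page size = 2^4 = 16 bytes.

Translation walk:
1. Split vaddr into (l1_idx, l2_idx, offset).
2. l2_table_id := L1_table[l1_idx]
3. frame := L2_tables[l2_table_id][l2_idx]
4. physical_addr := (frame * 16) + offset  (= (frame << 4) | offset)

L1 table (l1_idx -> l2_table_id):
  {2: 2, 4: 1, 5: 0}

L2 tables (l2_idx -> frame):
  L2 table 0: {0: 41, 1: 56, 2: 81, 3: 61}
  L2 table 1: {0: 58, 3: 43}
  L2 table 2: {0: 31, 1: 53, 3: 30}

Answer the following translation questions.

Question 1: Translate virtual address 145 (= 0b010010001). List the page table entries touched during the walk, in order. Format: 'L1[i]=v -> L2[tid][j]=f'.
Answer: L1[2]=2 -> L2[2][1]=53

Derivation:
vaddr = 145 = 0b010010001
Split: l1_idx=2, l2_idx=1, offset=1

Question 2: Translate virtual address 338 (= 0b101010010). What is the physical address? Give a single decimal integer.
Answer: 898

Derivation:
vaddr = 338 = 0b101010010
Split: l1_idx=5, l2_idx=1, offset=2
L1[5] = 0
L2[0][1] = 56
paddr = 56 * 16 + 2 = 898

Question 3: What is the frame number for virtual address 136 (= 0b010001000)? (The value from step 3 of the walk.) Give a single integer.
vaddr = 136: l1_idx=2, l2_idx=0
L1[2] = 2; L2[2][0] = 31

Answer: 31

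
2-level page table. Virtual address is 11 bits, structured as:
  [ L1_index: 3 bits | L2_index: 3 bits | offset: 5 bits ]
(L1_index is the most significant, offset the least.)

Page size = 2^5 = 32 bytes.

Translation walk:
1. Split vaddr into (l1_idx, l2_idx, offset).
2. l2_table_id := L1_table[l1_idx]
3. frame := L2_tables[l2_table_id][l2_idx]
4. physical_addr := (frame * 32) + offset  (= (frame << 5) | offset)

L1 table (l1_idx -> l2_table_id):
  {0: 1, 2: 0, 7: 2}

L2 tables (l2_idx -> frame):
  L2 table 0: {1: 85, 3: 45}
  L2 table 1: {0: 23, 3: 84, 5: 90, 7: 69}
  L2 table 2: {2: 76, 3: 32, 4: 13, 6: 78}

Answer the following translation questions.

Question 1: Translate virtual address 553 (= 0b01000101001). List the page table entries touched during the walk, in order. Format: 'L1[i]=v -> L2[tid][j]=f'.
vaddr = 553 = 0b01000101001
Split: l1_idx=2, l2_idx=1, offset=9

Answer: L1[2]=0 -> L2[0][1]=85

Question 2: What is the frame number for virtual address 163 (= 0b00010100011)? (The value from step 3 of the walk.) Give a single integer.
Answer: 90

Derivation:
vaddr = 163: l1_idx=0, l2_idx=5
L1[0] = 1; L2[1][5] = 90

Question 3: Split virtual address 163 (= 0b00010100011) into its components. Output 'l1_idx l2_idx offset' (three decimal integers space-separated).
vaddr = 163 = 0b00010100011
  top 3 bits -> l1_idx = 0
  next 3 bits -> l2_idx = 5
  bottom 5 bits -> offset = 3

Answer: 0 5 3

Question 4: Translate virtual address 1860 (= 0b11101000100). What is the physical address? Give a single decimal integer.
vaddr = 1860 = 0b11101000100
Split: l1_idx=7, l2_idx=2, offset=4
L1[7] = 2
L2[2][2] = 76
paddr = 76 * 32 + 4 = 2436

Answer: 2436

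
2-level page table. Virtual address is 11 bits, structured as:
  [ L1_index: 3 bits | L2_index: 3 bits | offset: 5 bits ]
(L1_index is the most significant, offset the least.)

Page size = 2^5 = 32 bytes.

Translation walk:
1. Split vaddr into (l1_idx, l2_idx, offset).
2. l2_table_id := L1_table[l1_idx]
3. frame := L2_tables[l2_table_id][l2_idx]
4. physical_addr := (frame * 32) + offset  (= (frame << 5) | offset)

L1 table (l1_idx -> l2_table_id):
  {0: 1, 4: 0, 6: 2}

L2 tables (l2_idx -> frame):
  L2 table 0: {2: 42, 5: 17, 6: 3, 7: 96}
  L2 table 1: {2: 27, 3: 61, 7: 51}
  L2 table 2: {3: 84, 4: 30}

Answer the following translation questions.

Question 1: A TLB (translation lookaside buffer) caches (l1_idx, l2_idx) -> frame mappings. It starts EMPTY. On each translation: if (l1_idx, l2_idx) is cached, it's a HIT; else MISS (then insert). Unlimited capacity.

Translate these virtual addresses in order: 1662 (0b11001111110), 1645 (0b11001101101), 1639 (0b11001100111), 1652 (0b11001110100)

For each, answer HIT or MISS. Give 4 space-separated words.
Answer: MISS HIT HIT HIT

Derivation:
vaddr=1662: (6,3) not in TLB -> MISS, insert
vaddr=1645: (6,3) in TLB -> HIT
vaddr=1639: (6,3) in TLB -> HIT
vaddr=1652: (6,3) in TLB -> HIT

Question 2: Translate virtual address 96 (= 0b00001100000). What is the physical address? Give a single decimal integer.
Answer: 1952

Derivation:
vaddr = 96 = 0b00001100000
Split: l1_idx=0, l2_idx=3, offset=0
L1[0] = 1
L2[1][3] = 61
paddr = 61 * 32 + 0 = 1952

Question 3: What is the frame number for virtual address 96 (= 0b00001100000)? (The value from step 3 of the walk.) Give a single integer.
Answer: 61

Derivation:
vaddr = 96: l1_idx=0, l2_idx=3
L1[0] = 1; L2[1][3] = 61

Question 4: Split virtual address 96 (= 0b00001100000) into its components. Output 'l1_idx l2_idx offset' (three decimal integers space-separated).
vaddr = 96 = 0b00001100000
  top 3 bits -> l1_idx = 0
  next 3 bits -> l2_idx = 3
  bottom 5 bits -> offset = 0

Answer: 0 3 0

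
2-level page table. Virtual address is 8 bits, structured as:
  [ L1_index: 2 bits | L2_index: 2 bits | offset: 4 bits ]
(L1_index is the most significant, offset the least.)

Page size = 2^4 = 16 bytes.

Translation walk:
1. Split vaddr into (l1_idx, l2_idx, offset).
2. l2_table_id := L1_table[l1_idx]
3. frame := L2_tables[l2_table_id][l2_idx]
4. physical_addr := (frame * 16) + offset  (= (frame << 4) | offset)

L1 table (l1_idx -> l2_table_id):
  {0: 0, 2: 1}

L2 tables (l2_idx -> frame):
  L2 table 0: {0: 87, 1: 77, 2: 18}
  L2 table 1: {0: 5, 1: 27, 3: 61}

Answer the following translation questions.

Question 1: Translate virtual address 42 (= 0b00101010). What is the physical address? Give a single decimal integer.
vaddr = 42 = 0b00101010
Split: l1_idx=0, l2_idx=2, offset=10
L1[0] = 0
L2[0][2] = 18
paddr = 18 * 16 + 10 = 298

Answer: 298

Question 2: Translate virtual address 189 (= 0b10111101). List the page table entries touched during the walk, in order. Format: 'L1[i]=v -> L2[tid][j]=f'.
vaddr = 189 = 0b10111101
Split: l1_idx=2, l2_idx=3, offset=13

Answer: L1[2]=1 -> L2[1][3]=61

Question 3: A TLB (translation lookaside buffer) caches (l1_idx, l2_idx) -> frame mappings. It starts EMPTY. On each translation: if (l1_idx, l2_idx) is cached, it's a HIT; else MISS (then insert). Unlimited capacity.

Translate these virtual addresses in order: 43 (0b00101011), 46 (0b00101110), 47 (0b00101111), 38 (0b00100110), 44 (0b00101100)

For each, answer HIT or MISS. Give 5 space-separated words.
vaddr=43: (0,2) not in TLB -> MISS, insert
vaddr=46: (0,2) in TLB -> HIT
vaddr=47: (0,2) in TLB -> HIT
vaddr=38: (0,2) in TLB -> HIT
vaddr=44: (0,2) in TLB -> HIT

Answer: MISS HIT HIT HIT HIT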